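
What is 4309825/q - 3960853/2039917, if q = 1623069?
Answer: 2362947566668/3310926045273 ≈ 0.71368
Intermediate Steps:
4309825/q - 3960853/2039917 = 4309825/1623069 - 3960853/2039917 = 2362947566668/3310926045273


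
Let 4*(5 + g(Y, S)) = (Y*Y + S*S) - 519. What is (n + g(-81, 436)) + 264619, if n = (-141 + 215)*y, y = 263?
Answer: 666221/2 ≈ 3.3311e+5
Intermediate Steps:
g(Y, S) = -539/4 + S²/4 + Y²/4 (g(Y, S) = -5 + ((Y*Y + S*S) - 519)/4 = -5 + ((Y² + S²) - 519)/4 = -5 + ((S² + Y²) - 519)/4 = -5 + (-519 + S² + Y²)/4 = -5 + (-519/4 + S²/4 + Y²/4) = -539/4 + S²/4 + Y²/4)
n = 19462 (n = (-141 + 215)*263 = 74*263 = 19462)
(n + g(-81, 436)) + 264619 = (19462 + (-539/4 + (¼)*436² + (¼)*(-81)²)) + 264619 = (19462 + (-539/4 + (¼)*190096 + (¼)*6561)) + 264619 = (19462 + (-539/4 + 47524 + 6561/4)) + 264619 = (19462 + 98059/2) + 264619 = 136983/2 + 264619 = 666221/2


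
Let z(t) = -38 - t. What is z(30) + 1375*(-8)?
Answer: -11068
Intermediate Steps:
z(30) + 1375*(-8) = (-38 - 1*30) + 1375*(-8) = (-38 - 30) - 11000 = -68 - 11000 = -11068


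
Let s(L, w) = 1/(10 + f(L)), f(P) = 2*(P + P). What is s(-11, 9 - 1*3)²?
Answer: 1/1156 ≈ 0.00086505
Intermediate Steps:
f(P) = 4*P (f(P) = 2*(2*P) = 4*P)
s(L, w) = 1/(10 + 4*L)
s(-11, 9 - 1*3)² = (1/(2*(5 + 2*(-11))))² = (1/(2*(5 - 22)))² = ((½)/(-17))² = ((½)*(-1/17))² = (-1/34)² = 1/1156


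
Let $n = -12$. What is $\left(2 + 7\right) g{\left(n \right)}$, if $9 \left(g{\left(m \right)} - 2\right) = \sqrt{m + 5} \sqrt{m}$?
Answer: $18 - 2 \sqrt{21} \approx 8.8349$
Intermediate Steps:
$g{\left(m \right)} = 2 + \frac{\sqrt{m} \sqrt{5 + m}}{9}$ ($g{\left(m \right)} = 2 + \frac{\sqrt{m + 5} \sqrt{m}}{9} = 2 + \frac{\sqrt{5 + m} \sqrt{m}}{9} = 2 + \frac{\sqrt{m} \sqrt{5 + m}}{9}$)
$\left(2 + 7\right) g{\left(n \right)} = \left(2 + 7\right) \left(2 + \frac{\sqrt{-12} \sqrt{5 - 12}}{9}\right) = 9 \left(2 + \frac{2 i \sqrt{3} \sqrt{-7}}{9}\right) = 9 \left(2 + \frac{2 i \sqrt{3} i \sqrt{7}}{9}\right) = 9 \left(2 - \frac{2 \sqrt{21}}{9}\right) = 18 - 2 \sqrt{21}$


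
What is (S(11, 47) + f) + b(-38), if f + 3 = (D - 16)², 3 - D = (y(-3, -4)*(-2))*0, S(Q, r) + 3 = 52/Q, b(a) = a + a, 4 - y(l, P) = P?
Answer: 1009/11 ≈ 91.727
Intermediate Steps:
y(l, P) = 4 - P
b(a) = 2*a
S(Q, r) = -3 + 52/Q
D = 3 (D = 3 - (4 - 1*(-4))*(-2)*0 = 3 - (4 + 4)*(-2)*0 = 3 - 8*(-2)*0 = 3 - (-16)*0 = 3 - 1*0 = 3 + 0 = 3)
f = 166 (f = -3 + (3 - 16)² = -3 + (-13)² = -3 + 169 = 166)
(S(11, 47) + f) + b(-38) = ((-3 + 52/11) + 166) + 2*(-38) = ((-3 + 52*(1/11)) + 166) - 76 = ((-3 + 52/11) + 166) - 76 = (19/11 + 166) - 76 = 1845/11 - 76 = 1009/11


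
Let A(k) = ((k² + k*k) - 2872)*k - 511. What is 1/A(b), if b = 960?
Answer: 1/1766714369 ≈ 5.6602e-10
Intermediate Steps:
A(k) = -511 + k*(-2872 + 2*k²) (A(k) = ((k² + k²) - 2872)*k - 511 = (2*k² - 2872)*k - 511 = (-2872 + 2*k²)*k - 511 = k*(-2872 + 2*k²) - 511 = -511 + k*(-2872 + 2*k²))
1/A(b) = 1/(-511 - 2872*960 + 2*960³) = 1/(-511 - 2757120 + 2*884736000) = 1/(-511 - 2757120 + 1769472000) = 1/1766714369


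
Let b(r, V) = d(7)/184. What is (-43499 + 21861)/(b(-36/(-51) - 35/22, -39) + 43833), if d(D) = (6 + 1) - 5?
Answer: -1990696/4032637 ≈ -0.49365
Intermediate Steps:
d(D) = 2 (d(D) = 7 - 5 = 2)
b(r, V) = 1/92 (b(r, V) = 2/184 = 2*(1/184) = 1/92)
(-43499 + 21861)/(b(-36/(-51) - 35/22, -39) + 43833) = (-43499 + 21861)/(1/92 + 43833) = -21638/4032637/92 = -21638*92/4032637 = -1990696/4032637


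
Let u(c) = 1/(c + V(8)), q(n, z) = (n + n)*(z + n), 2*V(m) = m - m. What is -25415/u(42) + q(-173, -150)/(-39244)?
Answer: -20945167339/19622 ≈ -1.0674e+6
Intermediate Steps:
V(m) = 0 (V(m) = (m - m)/2 = (½)*0 = 0)
q(n, z) = 2*n*(n + z) (q(n, z) = (2*n)*(n + z) = 2*n*(n + z))
u(c) = 1/c (u(c) = 1/(c + 0) = 1/c)
-25415/u(42) + q(-173, -150)/(-39244) = -25415/(1/42) + (2*(-173)*(-173 - 150))/(-39244) = -25415/1/42 + (2*(-173)*(-323))*(-1/39244) = -25415*42 + 111758*(-1/39244) = -1067430 - 55879/19622 = -20945167339/19622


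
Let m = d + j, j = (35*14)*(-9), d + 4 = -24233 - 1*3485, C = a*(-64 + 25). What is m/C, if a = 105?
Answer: 32132/4095 ≈ 7.8466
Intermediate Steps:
C = -4095 (C = 105*(-64 + 25) = 105*(-39) = -4095)
d = -27722 (d = -4 + (-24233 - 1*3485) = -4 + (-24233 - 3485) = -4 - 27718 = -27722)
j = -4410 (j = 490*(-9) = -4410)
m = -32132 (m = -27722 - 4410 = -32132)
m/C = -32132/(-4095) = -32132*(-1/4095) = 32132/4095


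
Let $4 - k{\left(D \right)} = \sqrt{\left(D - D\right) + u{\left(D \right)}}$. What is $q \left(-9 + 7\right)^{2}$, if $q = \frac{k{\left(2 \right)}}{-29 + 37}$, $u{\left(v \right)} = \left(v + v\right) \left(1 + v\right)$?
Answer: $2 - \sqrt{3} \approx 0.26795$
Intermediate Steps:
$u{\left(v \right)} = 2 v \left(1 + v\right)$
$k{\left(D \right)} = 4 - \sqrt{2} \sqrt{D \left(1 + D\right)}$ ($k{\left(D \right)} = 4 - \sqrt{\left(D - D\right) + 2 D \left(1 + D\right)} = 4 - \sqrt{0 + 2 D \left(1 + D\right)} = 4 - \sqrt{2 D \left(1 + D\right)} = 4 - \sqrt{2} \sqrt{D \left(1 + D\right)}$)
$q = \frac{1}{2} - \frac{\sqrt{3}}{4}$ ($q = \frac{4 - \sqrt{2} \sqrt{2 \left(1 + 2\right)}}{-29 + 37} = \frac{4 - \sqrt{2} \sqrt{2 \cdot 3}}{8} = \left(4 - \sqrt{2} \sqrt{6}\right) \frac{1}{8} = \left(4 - 2 \sqrt{3}\right) \frac{1}{8} = \frac{1}{2} - \frac{\sqrt{3}}{4} \approx 0.066987$)
$q \left(-9 + 7\right)^{2} = \left(\frac{1}{2} - \frac{\sqrt{3}}{4}\right) \left(-9 + 7\right)^{2} = \left(\frac{1}{2} - \frac{\sqrt{3}}{4}\right) \left(-2\right)^{2} = \left(\frac{1}{2} - \frac{\sqrt{3}}{4}\right) 4 = 2 - \sqrt{3}$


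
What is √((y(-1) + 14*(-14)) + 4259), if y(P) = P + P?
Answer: √4061 ≈ 63.726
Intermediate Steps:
y(P) = 2*P
√((y(-1) + 14*(-14)) + 4259) = √((2*(-1) + 14*(-14)) + 4259) = √((-2 - 196) + 4259) = √(-198 + 4259) = √4061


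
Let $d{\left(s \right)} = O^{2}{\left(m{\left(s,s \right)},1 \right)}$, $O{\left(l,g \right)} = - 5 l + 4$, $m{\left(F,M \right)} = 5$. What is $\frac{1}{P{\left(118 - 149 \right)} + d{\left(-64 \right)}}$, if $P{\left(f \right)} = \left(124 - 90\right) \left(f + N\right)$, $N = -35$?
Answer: $- \frac{1}{1803} \approx -0.00055463$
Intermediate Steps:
$O{\left(l,g \right)} = 4 - 5 l$
$P{\left(f \right)} = -1190 + 34 f$ ($P{\left(f \right)} = \left(124 - 90\right) \left(f - 35\right) = 34 \left(-35 + f\right) = -1190 + 34 f$)
$d{\left(s \right)} = 441$ ($d{\left(s \right)} = \left(4 - 25\right)^{2} = \left(-21\right)^{2} = 441$)
$\frac{1}{P{\left(118 - 149 \right)} + d{\left(-64 \right)}} = \frac{1}{\left(-1190 + 34 \left(118 - 149\right)\right) + 441} = \frac{1}{\left(-1190 + 34 \left(-31\right)\right) + 441} = \frac{1}{\left(-1190 - 1054\right) + 441} = \frac{1}{-2244 + 441} = \frac{1}{-1803} = - \frac{1}{1803}$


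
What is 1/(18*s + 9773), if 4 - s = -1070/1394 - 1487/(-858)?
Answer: 99671/979528768 ≈ 0.00010175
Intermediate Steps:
s = 1814695/598026 (s = 4 - (-1070/1394 - 1487/(-858)) = 4 - (-1070*1/1394 - 1487*(-1/858)) = 4 - (-535/697 + 1487/858) = 4 - 1*577409/598026 = 4 - 577409/598026 = 1814695/598026 ≈ 3.0345)
1/(18*s + 9773) = 1/(18*(1814695/598026) + 9773) = 1/(5444085/99671 + 9773) = 1/(979528768/99671) = 99671/979528768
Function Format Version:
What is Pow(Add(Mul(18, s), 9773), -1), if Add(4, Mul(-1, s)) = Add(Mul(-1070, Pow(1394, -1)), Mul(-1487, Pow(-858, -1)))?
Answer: Rational(99671, 979528768) ≈ 0.00010175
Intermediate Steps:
s = Rational(1814695, 598026) (s = Add(4, Mul(-1, Add(Mul(-1070, Pow(1394, -1)), Mul(-1487, Pow(-858, -1))))) = Add(4, Mul(-1, Add(Mul(-1070, Rational(1, 1394)), Mul(-1487, Rational(-1, 858))))) = Add(4, Mul(-1, Add(Rational(-535, 697), Rational(1487, 858)))) = Add(4, Mul(-1, Rational(577409, 598026))) = Add(4, Rational(-577409, 598026)) = Rational(1814695, 598026) ≈ 3.0345)
Pow(Add(Mul(18, s), 9773), -1) = Pow(Add(Mul(18, Rational(1814695, 598026)), 9773), -1) = Pow(Add(Rational(5444085, 99671), 9773), -1) = Pow(Rational(979528768, 99671), -1) = Rational(99671, 979528768)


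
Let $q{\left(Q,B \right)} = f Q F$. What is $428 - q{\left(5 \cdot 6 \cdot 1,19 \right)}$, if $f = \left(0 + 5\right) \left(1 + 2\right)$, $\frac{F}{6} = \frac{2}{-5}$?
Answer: $1508$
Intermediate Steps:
$F = - \frac{12}{5}$ ($F = 6 \frac{2}{-5} = 6 \cdot 2 \left(- \frac{1}{5}\right) = 6 \left(- \frac{2}{5}\right) = - \frac{12}{5} \approx -2.4$)
$f = 15$ ($f = 5 \cdot 3 = 15$)
$q{\left(Q,B \right)} = - 36 Q$ ($q{\left(Q,B \right)} = 15 Q \left(- \frac{12}{5}\right) = - 36 Q$)
$428 - q{\left(5 \cdot 6 \cdot 1,19 \right)} = 428 - - 36 \cdot 5 \cdot 6 \cdot 1 = 428 - - 36 \cdot 30 \cdot 1 = 428 - \left(-36\right) 30 = 428 - -1080 = 428 + 1080 = 1508$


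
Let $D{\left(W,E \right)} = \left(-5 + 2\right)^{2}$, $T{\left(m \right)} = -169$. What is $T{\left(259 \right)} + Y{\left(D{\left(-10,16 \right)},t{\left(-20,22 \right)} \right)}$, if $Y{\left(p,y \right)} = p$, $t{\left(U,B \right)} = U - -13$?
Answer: $-160$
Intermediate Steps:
$t{\left(U,B \right)} = 13 + U$ ($t{\left(U,B \right)} = U + 13 = 13 + U$)
$D{\left(W,E \right)} = 9$ ($D{\left(W,E \right)} = \left(-3\right)^{2} = 9$)
$T{\left(259 \right)} + Y{\left(D{\left(-10,16 \right)},t{\left(-20,22 \right)} \right)} = -169 + 9 = -160$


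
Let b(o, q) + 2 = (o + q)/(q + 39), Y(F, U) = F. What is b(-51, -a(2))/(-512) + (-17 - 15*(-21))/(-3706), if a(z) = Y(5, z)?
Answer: -2045/27904 ≈ -0.073287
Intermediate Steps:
a(z) = 5
b(o, q) = -2 + (o + q)/(39 + q) (b(o, q) = -2 + (o + q)/(q + 39) = -2 + (o + q)/(39 + q))
b(-51, -a(2))/(-512) + (-17 - 15*(-21))/(-3706) = ((-78 - 51 - (-1)*5)/(39 - 1*5))/(-512) + (-17 - 15*(-21))/(-3706) = ((-78 - 51 - 1*(-5))/(39 - 5))*(-1/512) + (-17 + 315)*(-1/3706) = ((-78 - 51 + 5)/34)*(-1/512) + 298*(-1/3706) = ((1/34)*(-124))*(-1/512) - 149/1853 = -62/17*(-1/512) - 149/1853 = 31/4352 - 149/1853 = -2045/27904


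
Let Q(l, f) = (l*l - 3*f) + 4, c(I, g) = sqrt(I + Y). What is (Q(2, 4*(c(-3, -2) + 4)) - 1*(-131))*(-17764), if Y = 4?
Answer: -1403356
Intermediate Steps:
c(I, g) = sqrt(4 + I) (c(I, g) = sqrt(I + 4) = sqrt(4 + I))
Q(l, f) = 4 + l**2 - 3*f (Q(l, f) = (l**2 - 3*f) + 4 = 4 + l**2 - 3*f)
(Q(2, 4*(c(-3, -2) + 4)) - 1*(-131))*(-17764) = ((4 + 2**2 - 12*(sqrt(4 - 3) + 4)) - 1*(-131))*(-17764) = ((4 + 4 - 12*(sqrt(1) + 4)) + 131)*(-17764) = ((4 + 4 - 12*(1 + 4)) + 131)*(-17764) = ((4 + 4 - 12*5) + 131)*(-17764) = ((4 + 4 - 3*20) + 131)*(-17764) = ((4 + 4 - 60) + 131)*(-17764) = (-52 + 131)*(-17764) = 79*(-17764) = -1403356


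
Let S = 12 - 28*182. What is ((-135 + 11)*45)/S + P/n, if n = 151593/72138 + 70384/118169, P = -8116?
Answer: -945178572436009/314209707523 ≈ -3008.1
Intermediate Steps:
n = 7663651403/2841491774 (n = 151593*(1/72138) + 70384*(1/118169) = 50531/24046 + 70384/118169 = 7663651403/2841491774 ≈ 2.6971)
S = -5084 (S = 12 - 5096 = -5084)
((-135 + 11)*45)/S + P/n = ((-135 + 11)*45)/(-5084) - 8116/7663651403/2841491774 = -124*45*(-1/5084) - 8116*2841491774/7663651403 = -5580*(-1/5084) - 23061547237784/7663651403 = 45/41 - 23061547237784/7663651403 = -945178572436009/314209707523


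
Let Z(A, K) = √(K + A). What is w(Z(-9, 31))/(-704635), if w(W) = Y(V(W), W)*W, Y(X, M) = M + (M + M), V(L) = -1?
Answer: -66/704635 ≈ -9.3666e-5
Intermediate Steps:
Z(A, K) = √(A + K)
Y(X, M) = 3*M (Y(X, M) = M + 2*M = 3*M)
w(W) = 3*W² (w(W) = (3*W)*W = 3*W²)
w(Z(-9, 31))/(-704635) = (3*(√(-9 + 31))²)/(-704635) = (3*(√22)²)*(-1/704635) = (3*22)*(-1/704635) = 66*(-1/704635) = -66/704635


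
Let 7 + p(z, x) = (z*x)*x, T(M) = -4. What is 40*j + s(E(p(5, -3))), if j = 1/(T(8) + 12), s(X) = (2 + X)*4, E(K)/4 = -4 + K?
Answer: 557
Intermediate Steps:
p(z, x) = -7 + z*x² (p(z, x) = -7 + (z*x)*x = -7 + (x*z)*x = -7 + z*x²)
E(K) = -16 + 4*K (E(K) = 4*(-4 + K) = -16 + 4*K)
s(X) = 8 + 4*X
j = ⅛ (j = 1/(-4 + 12) = 1/8 = ⅛ ≈ 0.12500)
40*j + s(E(p(5, -3))) = 40*(⅛) + (8 + 4*(-16 + 4*(-7 + 5*(-3)²))) = 5 + (8 + 4*(-16 + 4*(-7 + 5*9))) = 5 + (8 + 4*(-16 + 4*(-7 + 45))) = 5 + (8 + 4*(-16 + 4*38)) = 5 + (8 + 4*(-16 + 152)) = 5 + (8 + 4*136) = 5 + (8 + 544) = 5 + 552 = 557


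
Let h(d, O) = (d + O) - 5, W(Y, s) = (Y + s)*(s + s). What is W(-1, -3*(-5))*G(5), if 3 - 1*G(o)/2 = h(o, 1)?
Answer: 1680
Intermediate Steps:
W(Y, s) = 2*s*(Y + s) (W(Y, s) = (Y + s)*(2*s) = 2*s*(Y + s))
h(d, O) = -5 + O + d (h(d, O) = (O + d) - 5 = -5 + O + d)
G(o) = 14 - 2*o (G(o) = 6 - 2*(-5 + 1 + o) = 6 - 2*(-4 + o) = 6 + (8 - 2*o) = 14 - 2*o)
W(-1, -3*(-5))*G(5) = (2*(-3*(-5))*(-1 - 3*(-5)))*(14 - 2*5) = (2*15*(-1 + 15))*(14 - 10) = (2*15*14)*4 = 420*4 = 1680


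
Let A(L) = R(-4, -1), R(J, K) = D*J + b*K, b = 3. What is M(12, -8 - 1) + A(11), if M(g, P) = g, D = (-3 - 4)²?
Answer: -187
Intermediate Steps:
D = 49 (D = (-7)² = 49)
R(J, K) = 3*K + 49*J (R(J, K) = 49*J + 3*K = 3*K + 49*J)
A(L) = -199 (A(L) = 3*(-1) + 49*(-4) = -3 - 196 = -199)
M(12, -8 - 1) + A(11) = 12 - 199 = -187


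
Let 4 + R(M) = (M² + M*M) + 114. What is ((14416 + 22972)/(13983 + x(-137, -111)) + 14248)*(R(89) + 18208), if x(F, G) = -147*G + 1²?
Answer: 14749127789760/30301 ≈ 4.8675e+8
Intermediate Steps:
R(M) = 110 + 2*M² (R(M) = -4 + ((M² + M*M) + 114) = -4 + ((M² + M²) + 114) = -4 + (2*M² + 114) = -4 + (114 + 2*M²) = 110 + 2*M²)
x(F, G) = 1 - 147*G (x(F, G) = -147*G + 1 = 1 - 147*G)
((14416 + 22972)/(13983 + x(-137, -111)) + 14248)*(R(89) + 18208) = ((14416 + 22972)/(13983 + (1 - 147*(-111))) + 14248)*((110 + 2*89²) + 18208) = (37388/(13983 + (1 + 16317)) + 14248)*((110 + 2*7921) + 18208) = (37388/(13983 + 16318) + 14248)*((110 + 15842) + 18208) = (37388/30301 + 14248)*(15952 + 18208) = (37388*(1/30301) + 14248)*34160 = (37388/30301 + 14248)*34160 = (431766036/30301)*34160 = 14749127789760/30301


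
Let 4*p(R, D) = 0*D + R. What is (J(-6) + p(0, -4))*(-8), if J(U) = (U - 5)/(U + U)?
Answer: -22/3 ≈ -7.3333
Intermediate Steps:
p(R, D) = R/4 (p(R, D) = (0*D + R)/4 = (0 + R)/4 = R/4)
J(U) = (-5 + U)/(2*U) (J(U) = (-5 + U)/((2*U)) = (-5 + U)*(1/(2*U)) = (-5 + U)/(2*U))
(J(-6) + p(0, -4))*(-8) = ((1/2)*(-5 - 6)/(-6) + (1/4)*0)*(-8) = ((1/2)*(-1/6)*(-11) + 0)*(-8) = (11/12 + 0)*(-8) = (11/12)*(-8) = -22/3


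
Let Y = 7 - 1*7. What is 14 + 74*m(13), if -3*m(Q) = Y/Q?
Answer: 14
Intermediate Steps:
Y = 0 (Y = 7 - 7 = 0)
m(Q) = 0 (m(Q) = -0/Q = -1/3*0 = 0)
14 + 74*m(13) = 14 + 74*0 = 14 + 0 = 14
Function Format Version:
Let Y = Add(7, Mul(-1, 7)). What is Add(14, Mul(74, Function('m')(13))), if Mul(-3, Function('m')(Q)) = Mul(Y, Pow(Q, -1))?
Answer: 14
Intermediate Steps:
Y = 0 (Y = Add(7, -7) = 0)
Function('m')(Q) = 0 (Function('m')(Q) = Mul(Rational(-1, 3), Mul(0, Pow(Q, -1))) = Mul(Rational(-1, 3), 0) = 0)
Add(14, Mul(74, Function('m')(13))) = Add(14, Mul(74, 0)) = Add(14, 0) = 14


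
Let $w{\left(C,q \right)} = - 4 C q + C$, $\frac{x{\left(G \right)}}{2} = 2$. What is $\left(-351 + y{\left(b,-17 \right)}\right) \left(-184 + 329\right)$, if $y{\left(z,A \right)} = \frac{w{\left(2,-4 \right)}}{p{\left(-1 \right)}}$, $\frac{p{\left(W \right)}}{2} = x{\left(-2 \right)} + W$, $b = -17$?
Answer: $- \frac{150220}{3} \approx -50073.0$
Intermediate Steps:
$x{\left(G \right)} = 4$ ($x{\left(G \right)} = 2 \cdot 2 = 4$)
$w{\left(C,q \right)} = C - 4 C q$ ($w{\left(C,q \right)} = - 4 C q + C = C - 4 C q$)
$p{\left(W \right)} = 8 + 2 W$ ($p{\left(W \right)} = 2 \left(4 + W\right) = 8 + 2 W$)
$y{\left(z,A \right)} = \frac{17}{3}$ ($y{\left(z,A \right)} = \frac{2 \left(1 - -16\right)}{8 + 2 \left(-1\right)} = \frac{2 \left(1 + 16\right)}{8 - 2} = \frac{2 \cdot 17}{6} = 34 \cdot \frac{1}{6} = \frac{17}{3}$)
$\left(-351 + y{\left(b,-17 \right)}\right) \left(-184 + 329\right) = \left(-351 + \frac{17}{3}\right) \left(-184 + 329\right) = \left(- \frac{1036}{3}\right) 145 = - \frac{150220}{3}$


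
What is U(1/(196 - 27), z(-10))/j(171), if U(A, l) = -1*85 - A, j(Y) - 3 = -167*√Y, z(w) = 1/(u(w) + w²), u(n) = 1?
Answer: 7183/134327115 + 1199561*√19/134327115 ≈ 0.038979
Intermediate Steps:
z(w) = 1/(1 + w²)
j(Y) = 3 - 167*√Y
U(A, l) = -85 - A
U(1/(196 - 27), z(-10))/j(171) = (-85 - 1/(196 - 27))/(3 - 501*√19) = (-85 - 1/169)/(3 - 501*√19) = -14366/(169*(3 - 501*√19))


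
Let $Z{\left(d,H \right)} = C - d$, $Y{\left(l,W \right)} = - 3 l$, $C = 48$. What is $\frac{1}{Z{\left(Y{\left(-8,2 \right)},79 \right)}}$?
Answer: $\frac{1}{24} \approx 0.041667$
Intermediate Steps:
$Z{\left(d,H \right)} = 48 - d$
$\frac{1}{Z{\left(Y{\left(-8,2 \right)},79 \right)}} = \frac{1}{48 - \left(-3\right) \left(-8\right)} = \frac{1}{48 - 24} = \frac{1}{24}$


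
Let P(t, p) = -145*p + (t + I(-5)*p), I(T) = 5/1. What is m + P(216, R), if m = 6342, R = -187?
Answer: 32738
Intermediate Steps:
I(T) = 5 (I(T) = 5*1 = 5)
P(t, p) = t - 140*p (P(t, p) = -145*p + (t + 5*p) = t - 140*p)
m + P(216, R) = 6342 + (216 - 140*(-187)) = 6342 + (216 + 26180) = 6342 + 26396 = 32738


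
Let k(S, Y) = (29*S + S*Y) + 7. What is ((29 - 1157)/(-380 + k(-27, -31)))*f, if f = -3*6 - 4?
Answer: -2256/29 ≈ -77.793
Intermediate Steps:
k(S, Y) = 7 + 29*S + S*Y
f = -22 (f = -18 - 4 = -22)
((29 - 1157)/(-380 + k(-27, -31)))*f = ((29 - 1157)/(-380 + (7 + 29*(-27) - 27*(-31))))*(-22) = -1128/(-380 + (7 - 783 + 837))*(-22) = -1128/(-380 + 61)*(-22) = -1128/(-319)*(-22) = -1128*(-1/319)*(-22) = (1128/319)*(-22) = -2256/29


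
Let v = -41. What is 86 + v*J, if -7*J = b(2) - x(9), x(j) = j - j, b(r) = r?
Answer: 684/7 ≈ 97.714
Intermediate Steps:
x(j) = 0
J = -2/7 (J = -(2 - 1*0)/7 = -(2 + 0)/7 = -⅐*2 = -2/7 ≈ -0.28571)
86 + v*J = 86 - 41*(-2/7) = 86 + 82/7 = 684/7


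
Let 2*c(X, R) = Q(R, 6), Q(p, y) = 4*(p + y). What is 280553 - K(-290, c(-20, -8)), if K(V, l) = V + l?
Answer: 280847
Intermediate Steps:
Q(p, y) = 4*p + 4*y
c(X, R) = 12 + 2*R (c(X, R) = (4*R + 4*6)/2 = (4*R + 24)/2 = (24 + 4*R)/2 = 12 + 2*R)
280553 - K(-290, c(-20, -8)) = 280553 - (-290 + (12 + 2*(-8))) = 280553 - (-290 + (12 - 16)) = 280553 - (-290 - 4) = 280553 - 1*(-294) = 280553 + 294 = 280847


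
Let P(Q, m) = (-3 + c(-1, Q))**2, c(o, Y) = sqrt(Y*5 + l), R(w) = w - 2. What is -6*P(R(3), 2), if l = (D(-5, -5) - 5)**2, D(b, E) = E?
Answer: -684 + 36*sqrt(105) ≈ -315.11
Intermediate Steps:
l = 100 (l = (-5 - 5)**2 = (-10)**2 = 100)
R(w) = -2 + w
c(o, Y) = sqrt(100 + 5*Y) (c(o, Y) = sqrt(Y*5 + 100) = sqrt(5*Y + 100) = sqrt(100 + 5*Y))
P(Q, m) = (-3 + sqrt(100 + 5*Q))**2
-6*P(R(3), 2) = -6*(-3 + sqrt(5)*sqrt(20 + (-2 + 3)))**2 = -6*(-3 + sqrt(5)*sqrt(20 + 1))**2 = -6*(-3 + sqrt(5)*sqrt(21))**2 = -6*(-3 + sqrt(105))**2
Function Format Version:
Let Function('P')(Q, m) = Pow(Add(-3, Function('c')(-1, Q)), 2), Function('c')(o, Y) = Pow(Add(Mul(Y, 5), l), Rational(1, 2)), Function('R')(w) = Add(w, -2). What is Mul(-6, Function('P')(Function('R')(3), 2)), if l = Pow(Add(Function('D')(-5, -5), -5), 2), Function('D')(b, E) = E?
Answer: Add(-684, Mul(36, Pow(105, Rational(1, 2)))) ≈ -315.11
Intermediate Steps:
l = 100 (l = Pow(Add(-5, -5), 2) = Pow(-10, 2) = 100)
Function('R')(w) = Add(-2, w)
Function('c')(o, Y) = Pow(Add(100, Mul(5, Y)), Rational(1, 2)) (Function('c')(o, Y) = Pow(Add(Mul(Y, 5), 100), Rational(1, 2)) = Pow(Add(Mul(5, Y), 100), Rational(1, 2)) = Pow(Add(100, Mul(5, Y)), Rational(1, 2)))
Function('P')(Q, m) = Pow(Add(-3, Pow(Add(100, Mul(5, Q)), Rational(1, 2))), 2)
Mul(-6, Function('P')(Function('R')(3), 2)) = Mul(-6, Pow(Add(-3, Mul(Pow(5, Rational(1, 2)), Pow(Add(20, Add(-2, 3)), Rational(1, 2)))), 2)) = Mul(-6, Pow(Add(-3, Mul(Pow(5, Rational(1, 2)), Pow(Add(20, 1), Rational(1, 2)))), 2)) = Mul(-6, Pow(Add(-3, Mul(Pow(5, Rational(1, 2)), Pow(21, Rational(1, 2)))), 2)) = Mul(-6, Pow(Add(-3, Pow(105, Rational(1, 2))), 2))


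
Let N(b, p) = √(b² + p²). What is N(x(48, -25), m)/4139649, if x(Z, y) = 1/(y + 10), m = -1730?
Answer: √673402501/62094735 ≈ 0.00041791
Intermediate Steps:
x(Z, y) = 1/(10 + y)
N(x(48, -25), m)/4139649 = √((1/(10 - 25))² + (-1730)²)/4139649 = √((1/(-15))² + 2992900)*(1/4139649) = √((-1/15)² + 2992900)*(1/4139649) = √(1/225 + 2992900)*(1/4139649) = √(673402501/225)*(1/4139649) = (√673402501/15)*(1/4139649) = √673402501/62094735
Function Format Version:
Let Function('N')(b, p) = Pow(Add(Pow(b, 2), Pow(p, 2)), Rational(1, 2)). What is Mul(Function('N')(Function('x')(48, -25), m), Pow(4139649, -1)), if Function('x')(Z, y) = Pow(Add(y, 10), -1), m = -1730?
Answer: Mul(Rational(1, 62094735), Pow(673402501, Rational(1, 2))) ≈ 0.00041791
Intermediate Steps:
Function('x')(Z, y) = Pow(Add(10, y), -1)
Mul(Function('N')(Function('x')(48, -25), m), Pow(4139649, -1)) = Mul(Pow(Add(Pow(Pow(Add(10, -25), -1), 2), Pow(-1730, 2)), Rational(1, 2)), Pow(4139649, -1)) = Mul(Pow(Add(Pow(Pow(-15, -1), 2), 2992900), Rational(1, 2)), Rational(1, 4139649)) = Mul(Pow(Add(Pow(Rational(-1, 15), 2), 2992900), Rational(1, 2)), Rational(1, 4139649)) = Mul(Pow(Add(Rational(1, 225), 2992900), Rational(1, 2)), Rational(1, 4139649)) = Mul(Pow(Rational(673402501, 225), Rational(1, 2)), Rational(1, 4139649)) = Mul(Mul(Rational(1, 15), Pow(673402501, Rational(1, 2))), Rational(1, 4139649)) = Mul(Rational(1, 62094735), Pow(673402501, Rational(1, 2)))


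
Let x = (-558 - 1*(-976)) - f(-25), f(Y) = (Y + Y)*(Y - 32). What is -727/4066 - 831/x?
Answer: 2231/13696 ≈ 0.16289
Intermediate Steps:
f(Y) = 2*Y*(-32 + Y) (f(Y) = (2*Y)*(-32 + Y) = 2*Y*(-32 + Y))
x = -2432 (x = (-558 - 1*(-976)) - 2*(-25)*(-32 - 25) = (-558 + 976) - 2*(-25)*(-57) = 418 - 1*2850 = 418 - 2850 = -2432)
-727/4066 - 831/x = -727/4066 - 831/(-2432) = -727*1/4066 - 831*(-1/2432) = -727/4066 + 831/2432 = 2231/13696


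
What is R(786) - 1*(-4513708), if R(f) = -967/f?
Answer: 3547773521/786 ≈ 4.5137e+6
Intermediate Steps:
R(786) - 1*(-4513708) = -967/786 - 1*(-4513708) = -967*1/786 + 4513708 = -967/786 + 4513708 = 3547773521/786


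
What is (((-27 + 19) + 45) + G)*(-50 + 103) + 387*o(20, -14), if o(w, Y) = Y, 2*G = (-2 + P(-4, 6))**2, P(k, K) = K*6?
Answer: 27177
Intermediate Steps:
P(k, K) = 6*K
G = 578 (G = (-2 + 6*6)**2/2 = (-2 + 36)**2/2 = (1/2)*34**2 = (1/2)*1156 = 578)
(((-27 + 19) + 45) + G)*(-50 + 103) + 387*o(20, -14) = (((-27 + 19) + 45) + 578)*(-50 + 103) + 387*(-14) = ((-8 + 45) + 578)*53 - 5418 = (37 + 578)*53 - 5418 = 615*53 - 5418 = 32595 - 5418 = 27177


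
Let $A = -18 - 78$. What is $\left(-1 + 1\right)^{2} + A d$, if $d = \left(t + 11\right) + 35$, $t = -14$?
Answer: $-3072$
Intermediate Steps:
$A = -96$
$d = 32$ ($d = \left(-14 + 11\right) + 35 = -3 + 35 = 32$)
$\left(-1 + 1\right)^{2} + A d = \left(-1 + 1\right)^{2} - 3072 = 0^{2} - 3072 = 0 - 3072 = -3072$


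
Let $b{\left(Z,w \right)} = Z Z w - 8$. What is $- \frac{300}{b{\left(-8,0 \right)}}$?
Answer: $\frac{75}{2} \approx 37.5$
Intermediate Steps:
$b{\left(Z,w \right)} = -8 + w Z^{2}$ ($b{\left(Z,w \right)} = Z^{2} w - 8 = w Z^{2} - 8 = -8 + w Z^{2}$)
$- \frac{300}{b{\left(-8,0 \right)}} = - \frac{300}{-8 + 0 \left(-8\right)^{2}} = - \frac{300}{-8 + 0 \cdot 64} = - \frac{300}{-8 + 0} = - \frac{300}{-8} = \left(-300\right) \left(- \frac{1}{8}\right) = \frac{75}{2}$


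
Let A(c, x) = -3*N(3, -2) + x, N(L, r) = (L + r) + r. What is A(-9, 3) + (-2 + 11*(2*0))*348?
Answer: -690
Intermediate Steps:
N(L, r) = L + 2*r
A(c, x) = 3 + x (A(c, x) = -3*(3 + 2*(-2)) + x = -3*(3 - 4) + x = -3*(-1) + x = 3 + x)
A(-9, 3) + (-2 + 11*(2*0))*348 = (3 + 3) + (-2 + 11*(2*0))*348 = 6 + (-2 + 11*0)*348 = 6 + (-2 + 0)*348 = 6 - 2*348 = 6 - 696 = -690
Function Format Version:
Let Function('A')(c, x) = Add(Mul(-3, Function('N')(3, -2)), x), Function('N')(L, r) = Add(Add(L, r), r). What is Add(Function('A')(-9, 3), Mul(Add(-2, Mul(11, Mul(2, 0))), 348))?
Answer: -690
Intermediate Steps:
Function('N')(L, r) = Add(L, Mul(2, r))
Function('A')(c, x) = Add(3, x) (Function('A')(c, x) = Add(Mul(-3, Add(3, Mul(2, -2))), x) = Add(Mul(-3, Add(3, -4)), x) = Add(Mul(-3, -1), x) = Add(3, x))
Add(Function('A')(-9, 3), Mul(Add(-2, Mul(11, Mul(2, 0))), 348)) = Add(Add(3, 3), Mul(Add(-2, Mul(11, Mul(2, 0))), 348)) = Add(6, Mul(Add(-2, Mul(11, 0)), 348)) = Add(6, Mul(Add(-2, 0), 348)) = Add(6, Mul(-2, 348)) = Add(6, -696) = -690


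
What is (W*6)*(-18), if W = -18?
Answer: 1944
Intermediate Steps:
(W*6)*(-18) = -18*6*(-18) = -108*(-18) = 1944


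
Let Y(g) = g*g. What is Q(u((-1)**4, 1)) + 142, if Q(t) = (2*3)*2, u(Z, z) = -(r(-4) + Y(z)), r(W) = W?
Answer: 154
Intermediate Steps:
Y(g) = g**2
u(Z, z) = 4 - z**2 (u(Z, z) = -(-4 + z**2) = 4 - z**2)
Q(t) = 12 (Q(t) = 6*2 = 12)
Q(u((-1)**4, 1)) + 142 = 12 + 142 = 154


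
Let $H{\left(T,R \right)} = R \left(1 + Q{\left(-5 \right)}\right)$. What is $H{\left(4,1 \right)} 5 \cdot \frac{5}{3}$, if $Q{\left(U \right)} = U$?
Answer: $- \frac{100}{3} \approx -33.333$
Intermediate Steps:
$H{\left(T,R \right)} = - 4 R$ ($H{\left(T,R \right)} = R \left(1 - 5\right) = R \left(-4\right) = - 4 R$)
$H{\left(4,1 \right)} 5 \cdot \frac{5}{3} = \left(-4\right) 1 \cdot 5 \cdot \frac{5}{3} = - 4 \cdot 5 \cdot 5 \cdot \frac{1}{3} = - 4 \cdot 5 \cdot \frac{5}{3} = \left(-4\right) \frac{25}{3} = - \frac{100}{3}$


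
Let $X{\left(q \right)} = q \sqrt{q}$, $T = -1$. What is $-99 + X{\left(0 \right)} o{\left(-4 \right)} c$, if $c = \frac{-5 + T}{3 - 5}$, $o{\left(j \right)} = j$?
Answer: $-99$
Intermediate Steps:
$X{\left(q \right)} = q^{\frac{3}{2}}$
$c = 3$ ($c = \frac{-5 - 1}{3 - 5} = - \frac{6}{-2} = \left(-6\right) \left(- \frac{1}{2}\right) = 3$)
$-99 + X{\left(0 \right)} o{\left(-4 \right)} c = -99 + 0^{\frac{3}{2}} \left(\left(-4\right) 3\right) = -99 + 0 \left(-12\right) = -99 + 0 = -99$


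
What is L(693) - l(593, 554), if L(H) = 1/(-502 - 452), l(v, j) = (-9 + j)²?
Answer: -283361851/954 ≈ -2.9703e+5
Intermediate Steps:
L(H) = -1/954 (L(H) = 1/(-954) = -1/954)
L(693) - l(593, 554) = -1/954 - (-9 + 554)² = -1/954 - 1*545² = -1/954 - 1*297025 = -1/954 - 297025 = -283361851/954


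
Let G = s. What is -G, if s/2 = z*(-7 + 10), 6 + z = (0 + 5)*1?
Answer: 6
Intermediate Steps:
z = -1 (z = -6 + (0 + 5)*1 = -6 + 5*1 = -6 + 5 = -1)
s = -6 (s = 2*(-(-7 + 10)) = 2*(-1*3) = 2*(-3) = -6)
G = -6
-G = -1*(-6) = 6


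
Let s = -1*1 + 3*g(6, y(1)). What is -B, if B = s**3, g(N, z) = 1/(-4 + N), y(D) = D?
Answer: -1/8 ≈ -0.12500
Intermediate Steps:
s = 1/2 (s = -1*1 + 3/(-4 + 6) = -1 + 3/2 = 1/2 ≈ 0.50000)
B = 1/8 (B = (1/2)**3 = 1/8 ≈ 0.12500)
-B = -1*1/8 = -1/8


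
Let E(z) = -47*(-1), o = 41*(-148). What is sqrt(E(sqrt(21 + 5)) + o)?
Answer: 3*I*sqrt(669) ≈ 77.595*I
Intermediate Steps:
o = -6068
E(z) = 47
sqrt(E(sqrt(21 + 5)) + o) = sqrt(47 - 6068) = sqrt(-6021) = 3*I*sqrt(669)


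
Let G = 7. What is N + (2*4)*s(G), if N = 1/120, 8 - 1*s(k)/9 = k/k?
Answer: 60481/120 ≈ 504.01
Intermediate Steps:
s(k) = 63 (s(k) = 72 - 9*k/k = 72 - 9*1 = 72 - 9 = 63)
N = 1/120 ≈ 0.0083333
N + (2*4)*s(G) = 1/120 + (2*4)*63 = 1/120 + 8*63 = 1/120 + 504 = 60481/120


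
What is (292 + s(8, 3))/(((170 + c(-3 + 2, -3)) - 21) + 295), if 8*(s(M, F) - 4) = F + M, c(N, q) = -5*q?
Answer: 793/1224 ≈ 0.64788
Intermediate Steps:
s(M, F) = 4 + F/8 + M/8 (s(M, F) = 4 + (F + M)/8 = 4 + (F/8 + M/8) = 4 + F/8 + M/8)
(292 + s(8, 3))/(((170 + c(-3 + 2, -3)) - 21) + 295) = (292 + (4 + (⅛)*3 + (⅛)*8))/(((170 - 5*(-3)) - 21) + 295) = (292 + (4 + 3/8 + 1))/(((170 + 15) - 21) + 295) = (292 + 43/8)/((185 - 21) + 295) = 2379/(8*(164 + 295)) = (2379/8)/459 = (2379/8)*(1/459) = 793/1224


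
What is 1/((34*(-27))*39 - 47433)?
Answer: -1/83235 ≈ -1.2014e-5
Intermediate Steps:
1/((34*(-27))*39 - 47433) = 1/(-918*39 - 47433) = 1/(-35802 - 47433) = 1/(-83235) = -1/83235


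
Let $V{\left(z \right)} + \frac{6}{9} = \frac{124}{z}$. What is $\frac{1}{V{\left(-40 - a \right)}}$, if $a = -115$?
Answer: $\frac{75}{74} \approx 1.0135$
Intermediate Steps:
$V{\left(z \right)} = - \frac{2}{3} + \frac{124}{z}$
$\frac{1}{V{\left(-40 - a \right)}} = \frac{1}{- \frac{2}{3} + \frac{124}{-40 - -115}} = \frac{1}{- \frac{2}{3} + \frac{124}{-40 + 115}} = \frac{1}{- \frac{2}{3} + \frac{124}{75}} = \frac{1}{\frac{74}{75}} = \frac{75}{74}$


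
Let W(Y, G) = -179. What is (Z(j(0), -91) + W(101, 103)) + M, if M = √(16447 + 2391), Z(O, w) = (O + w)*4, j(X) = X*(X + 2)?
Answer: -543 + √18838 ≈ -405.75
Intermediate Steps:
j(X) = X*(2 + X)
Z(O, w) = 4*O + 4*w
M = √18838 ≈ 137.25
(Z(j(0), -91) + W(101, 103)) + M = ((4*(0*(2 + 0)) + 4*(-91)) - 179) + √18838 = ((4*(0*2) - 364) - 179) + √18838 = ((4*0 - 364) - 179) + √18838 = ((0 - 364) - 179) + √18838 = (-364 - 179) + √18838 = -543 + √18838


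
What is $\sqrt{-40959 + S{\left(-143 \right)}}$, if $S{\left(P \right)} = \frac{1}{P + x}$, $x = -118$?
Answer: $\frac{10 i \sqrt{3100187}}{87} \approx 202.38 i$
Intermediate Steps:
$S{\left(P \right)} = \frac{1}{-118 + P}$ ($S{\left(P \right)} = \frac{1}{P - 118} = \frac{1}{-118 + P}$)
$\sqrt{-40959 + S{\left(-143 \right)}} = \sqrt{-40959 + \frac{1}{-118 - 143}} = \sqrt{-40959 + \frac{1}{-261}} = \sqrt{-40959 - \frac{1}{261}} = \sqrt{- \frac{10690300}{261}} = \frac{10 i \sqrt{3100187}}{87}$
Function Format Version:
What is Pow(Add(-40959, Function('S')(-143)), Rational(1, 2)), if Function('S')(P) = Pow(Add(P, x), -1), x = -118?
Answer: Mul(Rational(10, 87), I, Pow(3100187, Rational(1, 2))) ≈ Mul(202.38, I)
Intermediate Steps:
Function('S')(P) = Pow(Add(-118, P), -1) (Function('S')(P) = Pow(Add(P, -118), -1) = Pow(Add(-118, P), -1))
Pow(Add(-40959, Function('S')(-143)), Rational(1, 2)) = Pow(Add(-40959, Pow(Add(-118, -143), -1)), Rational(1, 2)) = Pow(Add(-40959, Pow(-261, -1)), Rational(1, 2)) = Pow(Add(-40959, Rational(-1, 261)), Rational(1, 2)) = Pow(Rational(-10690300, 261), Rational(1, 2)) = Mul(Rational(10, 87), I, Pow(3100187, Rational(1, 2)))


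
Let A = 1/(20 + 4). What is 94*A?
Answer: 47/12 ≈ 3.9167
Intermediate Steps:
A = 1/24 ≈ 0.041667
94*A = 94*(1/24) = 47/12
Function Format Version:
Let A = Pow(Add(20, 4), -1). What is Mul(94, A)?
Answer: Rational(47, 12) ≈ 3.9167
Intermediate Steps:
A = Rational(1, 24) (A = Pow(24, -1) = Rational(1, 24) ≈ 0.041667)
Mul(94, A) = Mul(94, Rational(1, 24)) = Rational(47, 12)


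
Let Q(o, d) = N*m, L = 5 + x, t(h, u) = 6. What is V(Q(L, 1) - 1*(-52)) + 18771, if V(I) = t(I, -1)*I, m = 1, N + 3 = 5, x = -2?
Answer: 19095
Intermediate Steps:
N = 2 (N = -3 + 5 = 2)
L = 3 (L = 5 - 2 = 3)
Q(o, d) = 2 (Q(o, d) = 2*1 = 2)
V(I) = 6*I
V(Q(L, 1) - 1*(-52)) + 18771 = 6*(2 - 1*(-52)) + 18771 = 6*(2 + 52) + 18771 = 6*54 + 18771 = 324 + 18771 = 19095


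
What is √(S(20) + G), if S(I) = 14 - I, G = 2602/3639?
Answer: 4*I*√4374078/3639 ≈ 2.2989*I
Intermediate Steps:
G = 2602/3639 (G = 2602*(1/3639) = 2602/3639 ≈ 0.71503)
√(S(20) + G) = √((14 - 1*20) + 2602/3639) = √((14 - 20) + 2602/3639) = √(-6 + 2602/3639) = √(-19232/3639) = 4*I*√4374078/3639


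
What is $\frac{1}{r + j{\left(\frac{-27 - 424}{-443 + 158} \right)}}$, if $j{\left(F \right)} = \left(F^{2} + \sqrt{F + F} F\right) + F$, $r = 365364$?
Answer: $\frac{1205258089927050}{440362842178088593913} - \frac{36632475 \sqrt{257070}}{880725684356177187826} \approx 2.7369 \cdot 10^{-6}$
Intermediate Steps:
$j{\left(F \right)} = F + F^{2} + \sqrt{2} F^{\frac{3}{2}}$ ($j{\left(F \right)} = \left(F^{2} + \sqrt{2 F} F\right) + F = \left(F^{2} + \sqrt{2} \sqrt{F} F\right) + F = \left(F^{2} + \sqrt{2} F^{\frac{3}{2}}\right) + F = F + F^{2} + \sqrt{2} F^{\frac{3}{2}}$)
$\frac{1}{r + j{\left(\frac{-27 - 424}{-443 + 158} \right)}} = \frac{1}{365364 + \left(\frac{-27 - 424}{-443 + 158} + \left(\frac{-27 - 424}{-443 + 158}\right)^{2} + \sqrt{2} \left(\frac{-27 - 424}{-443 + 158}\right)^{\frac{3}{2}}\right)} = \frac{1}{365364 + \left(\frac{-27 - 424}{-285} + \left(\frac{-27 - 424}{-285}\right)^{2} + \sqrt{2} \left(\frac{-27 - 424}{-285}\right)^{\frac{3}{2}}\right)} = \frac{1}{365364 + \left(\left(-451\right) \left(- \frac{1}{285}\right) + \left(\left(-451\right) \left(- \frac{1}{285}\right)\right)^{2} + \sqrt{2} \left(\left(-451\right) \left(- \frac{1}{285}\right)\right)^{\frac{3}{2}}\right)} = \frac{1}{365364 + \left(\frac{451}{285} + \left(\frac{451}{285}\right)^{2} + \sqrt{2} \left(\frac{451}{285}\right)^{\frac{3}{2}}\right)} = \frac{1}{365364 + \left(\frac{451}{285} + \frac{203401}{81225} + \sqrt{2} \frac{451 \sqrt{128535}}{81225}\right)} = \frac{1}{365364 + \left(\frac{451}{285} + \frac{203401}{81225} + \frac{451 \sqrt{257070}}{81225}\right)} = \frac{1}{365364 + \left(\frac{331936}{81225} + \frac{451 \sqrt{257070}}{81225}\right)} = \frac{1}{\frac{29677022836}{81225} + \frac{451 \sqrt{257070}}{81225}}$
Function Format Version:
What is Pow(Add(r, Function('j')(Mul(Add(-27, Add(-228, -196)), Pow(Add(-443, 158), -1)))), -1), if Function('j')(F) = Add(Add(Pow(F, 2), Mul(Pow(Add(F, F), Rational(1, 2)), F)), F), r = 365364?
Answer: Add(Rational(1205258089927050, 440362842178088593913), Mul(Rational(-36632475, 880725684356177187826), Pow(257070, Rational(1, 2)))) ≈ 2.7369e-6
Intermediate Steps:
Function('j')(F) = Add(F, Pow(F, 2), Mul(Pow(2, Rational(1, 2)), Pow(F, Rational(3, 2)))) (Function('j')(F) = Add(Add(Pow(F, 2), Mul(Pow(Mul(2, F), Rational(1, 2)), F)), F) = Add(Add(Pow(F, 2), Mul(Mul(Pow(2, Rational(1, 2)), Pow(F, Rational(1, 2))), F)), F) = Add(Add(Pow(F, 2), Mul(Pow(2, Rational(1, 2)), Pow(F, Rational(3, 2)))), F) = Add(F, Pow(F, 2), Mul(Pow(2, Rational(1, 2)), Pow(F, Rational(3, 2)))))
Pow(Add(r, Function('j')(Mul(Add(-27, Add(-228, -196)), Pow(Add(-443, 158), -1)))), -1) = Pow(Add(365364, Add(Mul(Add(-27, Add(-228, -196)), Pow(Add(-443, 158), -1)), Pow(Mul(Add(-27, Add(-228, -196)), Pow(Add(-443, 158), -1)), 2), Mul(Pow(2, Rational(1, 2)), Pow(Mul(Add(-27, Add(-228, -196)), Pow(Add(-443, 158), -1)), Rational(3, 2))))), -1) = Pow(Add(365364, Add(Mul(Add(-27, -424), Pow(-285, -1)), Pow(Mul(Add(-27, -424), Pow(-285, -1)), 2), Mul(Pow(2, Rational(1, 2)), Pow(Mul(Add(-27, -424), Pow(-285, -1)), Rational(3, 2))))), -1) = Pow(Add(365364, Add(Mul(-451, Rational(-1, 285)), Pow(Mul(-451, Rational(-1, 285)), 2), Mul(Pow(2, Rational(1, 2)), Pow(Mul(-451, Rational(-1, 285)), Rational(3, 2))))), -1) = Pow(Add(365364, Add(Rational(451, 285), Pow(Rational(451, 285), 2), Mul(Pow(2, Rational(1, 2)), Pow(Rational(451, 285), Rational(3, 2))))), -1) = Pow(Add(365364, Add(Rational(451, 285), Rational(203401, 81225), Mul(Pow(2, Rational(1, 2)), Mul(Rational(451, 81225), Pow(128535, Rational(1, 2)))))), -1) = Pow(Add(365364, Add(Rational(451, 285), Rational(203401, 81225), Mul(Rational(451, 81225), Pow(257070, Rational(1, 2))))), -1) = Pow(Add(365364, Add(Rational(331936, 81225), Mul(Rational(451, 81225), Pow(257070, Rational(1, 2))))), -1) = Pow(Add(Rational(29677022836, 81225), Mul(Rational(451, 81225), Pow(257070, Rational(1, 2)))), -1)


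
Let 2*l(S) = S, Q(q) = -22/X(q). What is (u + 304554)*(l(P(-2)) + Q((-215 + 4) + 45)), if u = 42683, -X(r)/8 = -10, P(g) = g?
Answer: -17709087/40 ≈ -4.4273e+5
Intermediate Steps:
X(r) = 80 (X(r) = -8*(-10) = 80)
Q(q) = -11/40 (Q(q) = -22/80 = -22*1/80 = -11/40)
l(S) = S/2
(u + 304554)*(l(P(-2)) + Q((-215 + 4) + 45)) = (42683 + 304554)*((1/2)*(-2) - 11/40) = 347237*(-1 - 11/40) = 347237*(-51/40) = -17709087/40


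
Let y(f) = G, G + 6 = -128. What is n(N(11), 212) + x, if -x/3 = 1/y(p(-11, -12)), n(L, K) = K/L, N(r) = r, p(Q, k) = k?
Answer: 28441/1474 ≈ 19.295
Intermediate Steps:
G = -134 (G = -6 - 128 = -134)
y(f) = -134
x = 3/134 (x = -3/(-134) = -3*(-1/134) = 3/134 ≈ 0.022388)
n(N(11), 212) + x = 212/11 + 3/134 = 28441/1474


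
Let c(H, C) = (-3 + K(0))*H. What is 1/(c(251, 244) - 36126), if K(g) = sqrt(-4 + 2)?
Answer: -36879/1360186643 - 251*I*sqrt(2)/1360186643 ≈ -2.7113e-5 - 2.6097e-7*I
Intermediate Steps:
K(g) = I*sqrt(2) (K(g) = sqrt(-2) = I*sqrt(2))
c(H, C) = H*(-3 + I*sqrt(2)) (c(H, C) = (-3 + I*sqrt(2))*H = H*(-3 + I*sqrt(2)))
1/(c(251, 244) - 36126) = 1/(251*(-3 + I*sqrt(2)) - 36126) = 1/((-753 + 251*I*sqrt(2)) - 36126) = 1/(-36879 + 251*I*sqrt(2))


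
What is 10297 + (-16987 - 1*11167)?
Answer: -17857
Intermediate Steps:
10297 + (-16987 - 1*11167) = 10297 + (-16987 - 11167) = 10297 - 28154 = -17857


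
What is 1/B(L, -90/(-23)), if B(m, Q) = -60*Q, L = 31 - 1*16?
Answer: -23/5400 ≈ -0.0042593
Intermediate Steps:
L = 15 (L = 31 - 16 = 15)
1/B(L, -90/(-23)) = 1/(-(-5400)/(-23)) = 1/(-(-5400)*(-1)/23) = 1/(-60*90/23) = 1/(-5400/23) = -23/5400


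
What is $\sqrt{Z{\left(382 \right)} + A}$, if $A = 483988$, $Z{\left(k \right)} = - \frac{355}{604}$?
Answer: $\frac{3 \sqrt{4904620883}}{302} \approx 695.69$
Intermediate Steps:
$Z{\left(k \right)} = - \frac{355}{604}$ ($Z{\left(k \right)} = \left(-355\right) \frac{1}{604} = - \frac{355}{604}$)
$\sqrt{Z{\left(382 \right)} + A} = \sqrt{- \frac{355}{604} + 483988} = \sqrt{\frac{292328397}{604}} = \frac{3 \sqrt{4904620883}}{302}$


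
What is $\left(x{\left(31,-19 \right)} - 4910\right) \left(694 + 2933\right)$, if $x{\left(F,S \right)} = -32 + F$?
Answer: $-17812197$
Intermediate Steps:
$\left(x{\left(31,-19 \right)} - 4910\right) \left(694 + 2933\right) = \left(\left(-32 + 31\right) - 4910\right) \left(694 + 2933\right) = \left(-1 - 4910\right) 3627 = \left(-4911\right) 3627 = -17812197$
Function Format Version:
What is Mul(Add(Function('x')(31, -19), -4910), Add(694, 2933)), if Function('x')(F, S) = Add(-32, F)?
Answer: -17812197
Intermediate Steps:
Mul(Add(Function('x')(31, -19), -4910), Add(694, 2933)) = Mul(Add(Add(-32, 31), -4910), Add(694, 2933)) = Mul(Add(-1, -4910), 3627) = Mul(-4911, 3627) = -17812197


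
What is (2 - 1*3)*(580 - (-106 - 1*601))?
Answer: -1287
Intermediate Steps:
(2 - 1*3)*(580 - (-106 - 1*601)) = (2 - 3)*(580 - (-106 - 601)) = -(580 - 1*(-707)) = -(580 + 707) = -1*1287 = -1287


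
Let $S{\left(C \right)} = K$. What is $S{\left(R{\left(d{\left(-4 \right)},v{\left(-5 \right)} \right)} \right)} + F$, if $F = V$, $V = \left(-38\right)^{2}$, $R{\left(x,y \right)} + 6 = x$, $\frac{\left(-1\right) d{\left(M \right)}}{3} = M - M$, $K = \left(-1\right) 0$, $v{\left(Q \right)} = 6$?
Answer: $1444$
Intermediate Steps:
$K = 0$
$d{\left(M \right)} = 0$ ($d{\left(M \right)} = - 3 \left(M - M\right) = \left(-3\right) 0 = 0$)
$R{\left(x,y \right)} = -6 + x$
$S{\left(C \right)} = 0$
$V = 1444$
$F = 1444$
$S{\left(R{\left(d{\left(-4 \right)},v{\left(-5 \right)} \right)} \right)} + F = 0 + 1444 = 1444$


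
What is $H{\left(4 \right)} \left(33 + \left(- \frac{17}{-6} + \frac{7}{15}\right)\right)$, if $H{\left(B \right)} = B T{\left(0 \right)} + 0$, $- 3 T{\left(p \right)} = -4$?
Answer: $\frac{968}{5} \approx 193.6$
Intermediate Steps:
$T{\left(p \right)} = \frac{4}{3}$ ($T{\left(p \right)} = \left(- \frac{1}{3}\right) \left(-4\right) = \frac{4}{3}$)
$H{\left(B \right)} = \frac{4 B}{3}$ ($H{\left(B \right)} = B \frac{4}{3} + 0 = \frac{4 B}{3} + 0 = \frac{4 B}{3}$)
$H{\left(4 \right)} \left(33 + \left(- \frac{17}{-6} + \frac{7}{15}\right)\right) = \frac{4}{3} \cdot 4 \left(33 + \left(- \frac{17}{-6} + \frac{7}{15}\right)\right) = \frac{16 \left(33 + \left(\left(-17\right) \left(- \frac{1}{6}\right) + 7 \cdot \frac{1}{15}\right)\right)}{3} = \frac{16 \left(33 + \left(\frac{17}{6} + \frac{7}{15}\right)\right)}{3} = \frac{16 \left(33 + \frac{33}{10}\right)}{3} = \frac{16}{3} \cdot \frac{363}{10} = \frac{968}{5}$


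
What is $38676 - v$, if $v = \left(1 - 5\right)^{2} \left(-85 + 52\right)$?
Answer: $39204$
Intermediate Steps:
$v = -528$ ($v = \left(-4\right)^{2} \left(-33\right) = 16 \left(-33\right) = -528$)
$38676 - v = 38676 - -528 = 38676 + 528 = 39204$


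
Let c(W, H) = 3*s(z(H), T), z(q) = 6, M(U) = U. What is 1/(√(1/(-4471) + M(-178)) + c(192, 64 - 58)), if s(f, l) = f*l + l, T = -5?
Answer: -469455/50088614 - I*√3558196169/50088614 ≈ -0.0093725 - 0.0011909*I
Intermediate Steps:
s(f, l) = l + f*l
c(W, H) = -105 (c(W, H) = 3*(-5*(1 + 6)) = 3*(-5*7) = 3*(-35) = -105)
1/(√(1/(-4471) + M(-178)) + c(192, 64 - 58)) = 1/(√(1/(-4471) - 178) - 105) = 1/(√(-1/4471 - 178) - 105) = 1/(√(-795839/4471) - 105) = 1/(I*√3558196169/4471 - 105) = 1/(-105 + I*√3558196169/4471)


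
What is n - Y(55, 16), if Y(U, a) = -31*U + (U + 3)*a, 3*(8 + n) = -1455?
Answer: 284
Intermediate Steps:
n = -493 (n = -8 + (1/3)*(-1455) = -8 - 485 = -493)
Y(U, a) = -31*U + a*(3 + U) (Y(U, a) = -31*U + (3 + U)*a = -31*U + a*(3 + U))
n - Y(55, 16) = -493 - (-31*55 + 3*16 + 55*16) = -493 - (-1705 + 48 + 880) = -493 - 1*(-777) = -493 + 777 = 284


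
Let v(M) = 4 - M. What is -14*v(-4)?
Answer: -112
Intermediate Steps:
-14*v(-4) = -14*(4 - 1*(-4)) = -14*(4 + 4) = -14*8 = -112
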